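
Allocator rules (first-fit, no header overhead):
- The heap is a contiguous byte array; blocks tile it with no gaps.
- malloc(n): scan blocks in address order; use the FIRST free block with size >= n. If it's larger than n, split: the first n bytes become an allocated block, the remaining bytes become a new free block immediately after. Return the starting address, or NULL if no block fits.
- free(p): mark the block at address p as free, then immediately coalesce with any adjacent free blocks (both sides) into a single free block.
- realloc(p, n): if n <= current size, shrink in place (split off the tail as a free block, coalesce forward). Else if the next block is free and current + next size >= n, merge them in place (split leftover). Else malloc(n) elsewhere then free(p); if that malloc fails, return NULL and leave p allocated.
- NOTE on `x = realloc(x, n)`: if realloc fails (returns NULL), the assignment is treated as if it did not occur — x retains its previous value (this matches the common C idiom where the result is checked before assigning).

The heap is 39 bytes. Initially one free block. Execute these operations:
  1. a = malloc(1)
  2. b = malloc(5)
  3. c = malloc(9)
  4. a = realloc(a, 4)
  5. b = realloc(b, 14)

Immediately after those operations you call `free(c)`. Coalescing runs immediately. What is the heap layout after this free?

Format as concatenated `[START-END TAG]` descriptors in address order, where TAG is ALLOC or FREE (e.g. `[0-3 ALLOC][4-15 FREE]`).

Op 1: a = malloc(1) -> a = 0; heap: [0-0 ALLOC][1-38 FREE]
Op 2: b = malloc(5) -> b = 1; heap: [0-0 ALLOC][1-5 ALLOC][6-38 FREE]
Op 3: c = malloc(9) -> c = 6; heap: [0-0 ALLOC][1-5 ALLOC][6-14 ALLOC][15-38 FREE]
Op 4: a = realloc(a, 4) -> a = 15; heap: [0-0 FREE][1-5 ALLOC][6-14 ALLOC][15-18 ALLOC][19-38 FREE]
Op 5: b = realloc(b, 14) -> b = 19; heap: [0-5 FREE][6-14 ALLOC][15-18 ALLOC][19-32 ALLOC][33-38 FREE]
free(c): c = 6 -> block [6-14 ALLOC]; mark free, coalesce with adjacent free neighbors -> [0-14 FREE][15-18 ALLOC][19-32 ALLOC][33-38 FREE]

Answer: [0-14 FREE][15-18 ALLOC][19-32 ALLOC][33-38 FREE]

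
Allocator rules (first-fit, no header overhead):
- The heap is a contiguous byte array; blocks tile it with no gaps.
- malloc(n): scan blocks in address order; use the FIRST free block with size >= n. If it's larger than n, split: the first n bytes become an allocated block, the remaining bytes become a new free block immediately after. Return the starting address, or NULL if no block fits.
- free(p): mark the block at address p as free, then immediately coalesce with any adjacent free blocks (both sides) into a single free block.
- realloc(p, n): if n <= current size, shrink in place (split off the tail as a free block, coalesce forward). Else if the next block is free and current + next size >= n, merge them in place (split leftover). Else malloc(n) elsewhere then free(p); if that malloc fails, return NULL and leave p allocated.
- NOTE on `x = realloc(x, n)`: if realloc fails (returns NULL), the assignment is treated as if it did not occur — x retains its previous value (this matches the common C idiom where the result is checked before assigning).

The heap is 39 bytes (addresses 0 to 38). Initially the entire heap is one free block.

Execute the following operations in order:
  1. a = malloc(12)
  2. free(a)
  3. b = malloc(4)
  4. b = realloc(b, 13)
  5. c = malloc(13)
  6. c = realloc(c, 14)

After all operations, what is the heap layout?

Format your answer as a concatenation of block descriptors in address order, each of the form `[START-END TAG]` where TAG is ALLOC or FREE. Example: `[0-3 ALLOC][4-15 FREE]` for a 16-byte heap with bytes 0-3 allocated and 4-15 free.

Op 1: a = malloc(12) -> a = 0; heap: [0-11 ALLOC][12-38 FREE]
Op 2: free(a) -> (freed a); heap: [0-38 FREE]
Op 3: b = malloc(4) -> b = 0; heap: [0-3 ALLOC][4-38 FREE]
Op 4: b = realloc(b, 13) -> b = 0; heap: [0-12 ALLOC][13-38 FREE]
Op 5: c = malloc(13) -> c = 13; heap: [0-12 ALLOC][13-25 ALLOC][26-38 FREE]
Op 6: c = realloc(c, 14) -> c = 13; heap: [0-12 ALLOC][13-26 ALLOC][27-38 FREE]

Answer: [0-12 ALLOC][13-26 ALLOC][27-38 FREE]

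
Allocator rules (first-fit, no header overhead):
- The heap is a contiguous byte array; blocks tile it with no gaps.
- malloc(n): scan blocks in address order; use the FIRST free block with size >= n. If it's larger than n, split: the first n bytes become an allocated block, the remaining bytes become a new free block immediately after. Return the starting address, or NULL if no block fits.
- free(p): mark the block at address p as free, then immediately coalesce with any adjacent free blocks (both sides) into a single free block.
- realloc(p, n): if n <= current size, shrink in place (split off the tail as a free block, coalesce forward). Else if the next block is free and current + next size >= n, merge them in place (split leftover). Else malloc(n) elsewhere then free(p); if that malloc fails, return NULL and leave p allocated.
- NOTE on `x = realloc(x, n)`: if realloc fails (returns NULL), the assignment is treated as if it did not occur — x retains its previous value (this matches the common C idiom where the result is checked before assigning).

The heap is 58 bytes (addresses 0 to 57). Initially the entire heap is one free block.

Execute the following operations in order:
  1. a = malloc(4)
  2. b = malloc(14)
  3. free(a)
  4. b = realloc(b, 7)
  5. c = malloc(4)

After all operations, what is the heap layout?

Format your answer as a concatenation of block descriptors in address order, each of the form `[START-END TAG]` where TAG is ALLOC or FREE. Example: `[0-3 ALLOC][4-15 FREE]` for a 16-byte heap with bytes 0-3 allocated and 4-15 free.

Op 1: a = malloc(4) -> a = 0; heap: [0-3 ALLOC][4-57 FREE]
Op 2: b = malloc(14) -> b = 4; heap: [0-3 ALLOC][4-17 ALLOC][18-57 FREE]
Op 3: free(a) -> (freed a); heap: [0-3 FREE][4-17 ALLOC][18-57 FREE]
Op 4: b = realloc(b, 7) -> b = 4; heap: [0-3 FREE][4-10 ALLOC][11-57 FREE]
Op 5: c = malloc(4) -> c = 0; heap: [0-3 ALLOC][4-10 ALLOC][11-57 FREE]

Answer: [0-3 ALLOC][4-10 ALLOC][11-57 FREE]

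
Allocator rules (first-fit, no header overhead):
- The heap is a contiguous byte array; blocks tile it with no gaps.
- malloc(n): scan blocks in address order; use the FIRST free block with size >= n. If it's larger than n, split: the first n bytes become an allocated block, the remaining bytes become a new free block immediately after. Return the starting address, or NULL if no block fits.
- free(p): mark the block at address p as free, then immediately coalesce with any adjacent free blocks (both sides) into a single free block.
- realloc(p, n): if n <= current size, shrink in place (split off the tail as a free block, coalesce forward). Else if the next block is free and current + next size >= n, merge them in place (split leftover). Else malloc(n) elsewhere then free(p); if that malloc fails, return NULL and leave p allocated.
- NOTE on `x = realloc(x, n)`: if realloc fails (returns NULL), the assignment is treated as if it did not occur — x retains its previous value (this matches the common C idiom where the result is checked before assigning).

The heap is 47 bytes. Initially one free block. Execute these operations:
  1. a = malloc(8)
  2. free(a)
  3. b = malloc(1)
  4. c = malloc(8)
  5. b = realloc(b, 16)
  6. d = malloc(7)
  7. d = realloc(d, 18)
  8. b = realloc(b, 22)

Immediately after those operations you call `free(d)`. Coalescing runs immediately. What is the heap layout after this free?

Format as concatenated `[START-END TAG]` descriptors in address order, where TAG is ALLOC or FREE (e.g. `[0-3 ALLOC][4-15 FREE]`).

Answer: [0-0 FREE][1-8 ALLOC][9-24 ALLOC][25-46 FREE]

Derivation:
Op 1: a = malloc(8) -> a = 0; heap: [0-7 ALLOC][8-46 FREE]
Op 2: free(a) -> (freed a); heap: [0-46 FREE]
Op 3: b = malloc(1) -> b = 0; heap: [0-0 ALLOC][1-46 FREE]
Op 4: c = malloc(8) -> c = 1; heap: [0-0 ALLOC][1-8 ALLOC][9-46 FREE]
Op 5: b = realloc(b, 16) -> b = 9; heap: [0-0 FREE][1-8 ALLOC][9-24 ALLOC][25-46 FREE]
Op 6: d = malloc(7) -> d = 25; heap: [0-0 FREE][1-8 ALLOC][9-24 ALLOC][25-31 ALLOC][32-46 FREE]
Op 7: d = realloc(d, 18) -> d = 25; heap: [0-0 FREE][1-8 ALLOC][9-24 ALLOC][25-42 ALLOC][43-46 FREE]
Op 8: b = realloc(b, 22) -> NULL (b unchanged); heap: [0-0 FREE][1-8 ALLOC][9-24 ALLOC][25-42 ALLOC][43-46 FREE]
free(d): d = 25 -> block [25-42 ALLOC]; mark free, coalesce with adjacent free neighbors -> [0-0 FREE][1-8 ALLOC][9-24 ALLOC][25-46 FREE]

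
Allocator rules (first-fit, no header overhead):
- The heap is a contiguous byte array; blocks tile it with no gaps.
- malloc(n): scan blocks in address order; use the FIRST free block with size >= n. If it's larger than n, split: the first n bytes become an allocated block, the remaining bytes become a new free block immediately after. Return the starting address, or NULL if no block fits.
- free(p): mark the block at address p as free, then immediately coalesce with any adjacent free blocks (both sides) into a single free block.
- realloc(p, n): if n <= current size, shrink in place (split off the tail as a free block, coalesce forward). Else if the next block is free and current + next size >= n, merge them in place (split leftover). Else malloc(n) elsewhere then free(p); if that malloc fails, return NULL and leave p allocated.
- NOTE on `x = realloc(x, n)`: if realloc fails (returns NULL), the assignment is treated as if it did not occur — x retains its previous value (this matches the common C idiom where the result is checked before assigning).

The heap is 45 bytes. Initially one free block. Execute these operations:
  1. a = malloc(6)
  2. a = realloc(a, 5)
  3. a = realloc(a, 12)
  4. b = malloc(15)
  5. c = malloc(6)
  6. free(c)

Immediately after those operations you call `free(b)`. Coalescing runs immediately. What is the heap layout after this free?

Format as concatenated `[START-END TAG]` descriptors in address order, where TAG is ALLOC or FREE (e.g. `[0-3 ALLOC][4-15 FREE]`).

Answer: [0-11 ALLOC][12-44 FREE]

Derivation:
Op 1: a = malloc(6) -> a = 0; heap: [0-5 ALLOC][6-44 FREE]
Op 2: a = realloc(a, 5) -> a = 0; heap: [0-4 ALLOC][5-44 FREE]
Op 3: a = realloc(a, 12) -> a = 0; heap: [0-11 ALLOC][12-44 FREE]
Op 4: b = malloc(15) -> b = 12; heap: [0-11 ALLOC][12-26 ALLOC][27-44 FREE]
Op 5: c = malloc(6) -> c = 27; heap: [0-11 ALLOC][12-26 ALLOC][27-32 ALLOC][33-44 FREE]
Op 6: free(c) -> (freed c); heap: [0-11 ALLOC][12-26 ALLOC][27-44 FREE]
free(b): b = 12 -> block [12-26 ALLOC]; mark free, coalesce with adjacent free neighbors -> [0-11 ALLOC][12-44 FREE]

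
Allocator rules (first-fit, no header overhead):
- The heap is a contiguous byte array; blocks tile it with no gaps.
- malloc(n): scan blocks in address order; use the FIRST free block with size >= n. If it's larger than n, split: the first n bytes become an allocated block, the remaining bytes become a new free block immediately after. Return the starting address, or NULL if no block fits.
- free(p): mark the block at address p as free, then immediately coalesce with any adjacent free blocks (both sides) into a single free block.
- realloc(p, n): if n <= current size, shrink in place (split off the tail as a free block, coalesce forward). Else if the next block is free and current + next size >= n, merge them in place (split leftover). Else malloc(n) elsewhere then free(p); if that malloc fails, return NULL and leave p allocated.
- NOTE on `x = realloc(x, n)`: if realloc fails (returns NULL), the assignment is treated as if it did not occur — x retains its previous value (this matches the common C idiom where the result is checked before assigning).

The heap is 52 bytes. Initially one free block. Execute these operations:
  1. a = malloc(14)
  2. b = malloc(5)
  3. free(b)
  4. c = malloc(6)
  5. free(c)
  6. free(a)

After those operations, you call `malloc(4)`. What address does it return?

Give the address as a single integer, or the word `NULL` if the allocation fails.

Answer: 0

Derivation:
Op 1: a = malloc(14) -> a = 0; heap: [0-13 ALLOC][14-51 FREE]
Op 2: b = malloc(5) -> b = 14; heap: [0-13 ALLOC][14-18 ALLOC][19-51 FREE]
Op 3: free(b) -> (freed b); heap: [0-13 ALLOC][14-51 FREE]
Op 4: c = malloc(6) -> c = 14; heap: [0-13 ALLOC][14-19 ALLOC][20-51 FREE]
Op 5: free(c) -> (freed c); heap: [0-13 ALLOC][14-51 FREE]
Op 6: free(a) -> (freed a); heap: [0-51 FREE]
malloc(4): first-fit scan over [0-51 FREE] -> 0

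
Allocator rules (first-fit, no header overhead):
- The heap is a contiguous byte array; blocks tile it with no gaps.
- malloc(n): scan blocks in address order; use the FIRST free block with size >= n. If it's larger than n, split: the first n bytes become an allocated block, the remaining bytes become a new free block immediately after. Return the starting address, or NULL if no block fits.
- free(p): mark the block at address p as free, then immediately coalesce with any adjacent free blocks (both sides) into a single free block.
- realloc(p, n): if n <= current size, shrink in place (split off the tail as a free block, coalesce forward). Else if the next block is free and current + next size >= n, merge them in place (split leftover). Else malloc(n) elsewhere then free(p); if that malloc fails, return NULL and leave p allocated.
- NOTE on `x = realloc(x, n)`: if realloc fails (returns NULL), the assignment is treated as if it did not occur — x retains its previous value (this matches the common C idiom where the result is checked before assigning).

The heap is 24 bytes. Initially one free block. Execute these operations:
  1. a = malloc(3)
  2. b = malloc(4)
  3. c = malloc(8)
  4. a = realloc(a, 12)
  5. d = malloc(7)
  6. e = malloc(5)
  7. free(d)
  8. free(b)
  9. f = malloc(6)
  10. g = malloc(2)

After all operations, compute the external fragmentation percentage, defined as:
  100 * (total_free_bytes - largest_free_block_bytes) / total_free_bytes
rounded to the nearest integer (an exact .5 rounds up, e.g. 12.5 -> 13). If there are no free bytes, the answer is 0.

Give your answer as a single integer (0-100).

Op 1: a = malloc(3) -> a = 0; heap: [0-2 ALLOC][3-23 FREE]
Op 2: b = malloc(4) -> b = 3; heap: [0-2 ALLOC][3-6 ALLOC][7-23 FREE]
Op 3: c = malloc(8) -> c = 7; heap: [0-2 ALLOC][3-6 ALLOC][7-14 ALLOC][15-23 FREE]
Op 4: a = realloc(a, 12) -> NULL (a unchanged); heap: [0-2 ALLOC][3-6 ALLOC][7-14 ALLOC][15-23 FREE]
Op 5: d = malloc(7) -> d = 15; heap: [0-2 ALLOC][3-6 ALLOC][7-14 ALLOC][15-21 ALLOC][22-23 FREE]
Op 6: e = malloc(5) -> e = NULL; heap: [0-2 ALLOC][3-6 ALLOC][7-14 ALLOC][15-21 ALLOC][22-23 FREE]
Op 7: free(d) -> (freed d); heap: [0-2 ALLOC][3-6 ALLOC][7-14 ALLOC][15-23 FREE]
Op 8: free(b) -> (freed b); heap: [0-2 ALLOC][3-6 FREE][7-14 ALLOC][15-23 FREE]
Op 9: f = malloc(6) -> f = 15; heap: [0-2 ALLOC][3-6 FREE][7-14 ALLOC][15-20 ALLOC][21-23 FREE]
Op 10: g = malloc(2) -> g = 3; heap: [0-2 ALLOC][3-4 ALLOC][5-6 FREE][7-14 ALLOC][15-20 ALLOC][21-23 FREE]
Free blocks: [2 3] total_free=5 largest=3 -> 100*(5-3)/5 = 200/5 = 40

Answer: 40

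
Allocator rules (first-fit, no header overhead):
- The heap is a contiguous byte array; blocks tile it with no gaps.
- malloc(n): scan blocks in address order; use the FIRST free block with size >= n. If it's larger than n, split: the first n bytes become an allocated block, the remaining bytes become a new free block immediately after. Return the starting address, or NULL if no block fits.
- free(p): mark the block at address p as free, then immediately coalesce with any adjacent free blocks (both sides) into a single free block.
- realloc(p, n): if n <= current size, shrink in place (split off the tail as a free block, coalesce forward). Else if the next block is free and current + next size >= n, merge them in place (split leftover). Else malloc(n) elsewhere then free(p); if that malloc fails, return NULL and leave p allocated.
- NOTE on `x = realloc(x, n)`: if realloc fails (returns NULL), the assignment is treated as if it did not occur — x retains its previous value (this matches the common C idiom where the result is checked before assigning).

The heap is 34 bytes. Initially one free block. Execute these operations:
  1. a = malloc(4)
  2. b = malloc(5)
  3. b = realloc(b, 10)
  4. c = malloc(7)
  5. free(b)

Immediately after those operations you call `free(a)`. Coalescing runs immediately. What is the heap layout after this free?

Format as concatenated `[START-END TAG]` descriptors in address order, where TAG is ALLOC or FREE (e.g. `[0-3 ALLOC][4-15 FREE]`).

Op 1: a = malloc(4) -> a = 0; heap: [0-3 ALLOC][4-33 FREE]
Op 2: b = malloc(5) -> b = 4; heap: [0-3 ALLOC][4-8 ALLOC][9-33 FREE]
Op 3: b = realloc(b, 10) -> b = 4; heap: [0-3 ALLOC][4-13 ALLOC][14-33 FREE]
Op 4: c = malloc(7) -> c = 14; heap: [0-3 ALLOC][4-13 ALLOC][14-20 ALLOC][21-33 FREE]
Op 5: free(b) -> (freed b); heap: [0-3 ALLOC][4-13 FREE][14-20 ALLOC][21-33 FREE]
free(a): a = 0 -> block [0-3 ALLOC]; mark free, coalesce with adjacent free neighbors -> [0-13 FREE][14-20 ALLOC][21-33 FREE]

Answer: [0-13 FREE][14-20 ALLOC][21-33 FREE]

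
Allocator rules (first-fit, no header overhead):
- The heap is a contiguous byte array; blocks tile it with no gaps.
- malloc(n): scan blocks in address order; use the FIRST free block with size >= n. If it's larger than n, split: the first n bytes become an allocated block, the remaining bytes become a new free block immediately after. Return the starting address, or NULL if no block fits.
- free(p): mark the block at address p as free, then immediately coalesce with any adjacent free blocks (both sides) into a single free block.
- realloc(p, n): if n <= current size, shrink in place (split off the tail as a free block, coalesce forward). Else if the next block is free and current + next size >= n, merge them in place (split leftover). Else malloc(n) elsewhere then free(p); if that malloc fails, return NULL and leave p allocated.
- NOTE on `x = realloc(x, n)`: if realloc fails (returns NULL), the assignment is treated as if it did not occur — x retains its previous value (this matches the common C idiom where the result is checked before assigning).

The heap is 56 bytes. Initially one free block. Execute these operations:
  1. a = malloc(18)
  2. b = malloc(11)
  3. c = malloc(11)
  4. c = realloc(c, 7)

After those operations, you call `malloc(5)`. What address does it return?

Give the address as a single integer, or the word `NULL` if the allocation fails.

Answer: 36

Derivation:
Op 1: a = malloc(18) -> a = 0; heap: [0-17 ALLOC][18-55 FREE]
Op 2: b = malloc(11) -> b = 18; heap: [0-17 ALLOC][18-28 ALLOC][29-55 FREE]
Op 3: c = malloc(11) -> c = 29; heap: [0-17 ALLOC][18-28 ALLOC][29-39 ALLOC][40-55 FREE]
Op 4: c = realloc(c, 7) -> c = 29; heap: [0-17 ALLOC][18-28 ALLOC][29-35 ALLOC][36-55 FREE]
malloc(5): first-fit scan over [0-17 ALLOC][18-28 ALLOC][29-35 ALLOC][36-55 FREE] -> 36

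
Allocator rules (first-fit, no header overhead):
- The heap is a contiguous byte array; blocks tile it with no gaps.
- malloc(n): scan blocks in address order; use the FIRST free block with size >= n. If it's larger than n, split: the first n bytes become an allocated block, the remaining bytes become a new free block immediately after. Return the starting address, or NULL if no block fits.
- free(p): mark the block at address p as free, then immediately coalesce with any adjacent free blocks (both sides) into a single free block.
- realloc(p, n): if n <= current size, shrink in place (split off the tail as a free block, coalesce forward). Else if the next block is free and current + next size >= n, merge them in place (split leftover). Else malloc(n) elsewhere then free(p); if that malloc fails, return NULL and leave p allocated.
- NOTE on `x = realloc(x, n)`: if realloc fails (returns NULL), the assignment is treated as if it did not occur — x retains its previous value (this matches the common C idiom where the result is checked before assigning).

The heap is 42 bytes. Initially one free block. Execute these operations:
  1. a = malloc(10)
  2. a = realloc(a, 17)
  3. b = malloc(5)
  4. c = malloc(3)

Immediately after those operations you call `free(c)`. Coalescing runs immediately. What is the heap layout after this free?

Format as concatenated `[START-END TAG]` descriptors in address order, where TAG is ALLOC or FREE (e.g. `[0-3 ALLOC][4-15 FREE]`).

Answer: [0-16 ALLOC][17-21 ALLOC][22-41 FREE]

Derivation:
Op 1: a = malloc(10) -> a = 0; heap: [0-9 ALLOC][10-41 FREE]
Op 2: a = realloc(a, 17) -> a = 0; heap: [0-16 ALLOC][17-41 FREE]
Op 3: b = malloc(5) -> b = 17; heap: [0-16 ALLOC][17-21 ALLOC][22-41 FREE]
Op 4: c = malloc(3) -> c = 22; heap: [0-16 ALLOC][17-21 ALLOC][22-24 ALLOC][25-41 FREE]
free(c): c = 22 -> block [22-24 ALLOC]; mark free, coalesce with adjacent free neighbors -> [0-16 ALLOC][17-21 ALLOC][22-41 FREE]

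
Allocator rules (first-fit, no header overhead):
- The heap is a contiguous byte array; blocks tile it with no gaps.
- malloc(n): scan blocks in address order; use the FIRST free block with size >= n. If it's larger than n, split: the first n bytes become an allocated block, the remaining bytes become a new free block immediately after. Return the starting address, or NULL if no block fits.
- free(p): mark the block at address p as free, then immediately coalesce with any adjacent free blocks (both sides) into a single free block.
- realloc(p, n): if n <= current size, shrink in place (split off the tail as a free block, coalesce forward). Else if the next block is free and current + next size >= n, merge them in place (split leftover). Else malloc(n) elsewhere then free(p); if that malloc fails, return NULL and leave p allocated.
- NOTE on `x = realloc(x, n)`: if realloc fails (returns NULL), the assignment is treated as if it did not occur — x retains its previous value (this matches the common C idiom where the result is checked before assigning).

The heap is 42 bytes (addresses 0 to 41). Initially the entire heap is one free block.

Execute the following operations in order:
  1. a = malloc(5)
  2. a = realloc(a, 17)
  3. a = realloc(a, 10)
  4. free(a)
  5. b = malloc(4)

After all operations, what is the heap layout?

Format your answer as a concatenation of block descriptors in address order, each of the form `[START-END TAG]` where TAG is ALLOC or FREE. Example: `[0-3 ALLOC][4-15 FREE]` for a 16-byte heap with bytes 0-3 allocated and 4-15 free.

Answer: [0-3 ALLOC][4-41 FREE]

Derivation:
Op 1: a = malloc(5) -> a = 0; heap: [0-4 ALLOC][5-41 FREE]
Op 2: a = realloc(a, 17) -> a = 0; heap: [0-16 ALLOC][17-41 FREE]
Op 3: a = realloc(a, 10) -> a = 0; heap: [0-9 ALLOC][10-41 FREE]
Op 4: free(a) -> (freed a); heap: [0-41 FREE]
Op 5: b = malloc(4) -> b = 0; heap: [0-3 ALLOC][4-41 FREE]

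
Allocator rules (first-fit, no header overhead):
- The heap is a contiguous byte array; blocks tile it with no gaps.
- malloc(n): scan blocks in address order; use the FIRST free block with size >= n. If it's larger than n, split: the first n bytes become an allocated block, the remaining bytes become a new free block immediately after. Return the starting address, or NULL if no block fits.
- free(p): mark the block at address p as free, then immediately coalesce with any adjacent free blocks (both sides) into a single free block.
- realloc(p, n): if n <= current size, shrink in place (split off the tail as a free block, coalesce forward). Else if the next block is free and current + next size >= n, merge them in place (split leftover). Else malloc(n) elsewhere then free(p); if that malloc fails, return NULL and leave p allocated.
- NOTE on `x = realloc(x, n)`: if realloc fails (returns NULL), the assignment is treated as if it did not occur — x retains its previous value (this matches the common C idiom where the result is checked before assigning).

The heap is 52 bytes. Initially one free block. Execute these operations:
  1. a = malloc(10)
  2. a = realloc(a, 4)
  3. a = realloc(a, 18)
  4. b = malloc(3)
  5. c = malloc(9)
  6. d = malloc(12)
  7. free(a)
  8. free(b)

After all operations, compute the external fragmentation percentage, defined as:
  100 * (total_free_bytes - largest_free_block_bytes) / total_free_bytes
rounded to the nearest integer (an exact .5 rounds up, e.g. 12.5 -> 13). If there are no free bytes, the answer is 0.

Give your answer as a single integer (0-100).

Answer: 32

Derivation:
Op 1: a = malloc(10) -> a = 0; heap: [0-9 ALLOC][10-51 FREE]
Op 2: a = realloc(a, 4) -> a = 0; heap: [0-3 ALLOC][4-51 FREE]
Op 3: a = realloc(a, 18) -> a = 0; heap: [0-17 ALLOC][18-51 FREE]
Op 4: b = malloc(3) -> b = 18; heap: [0-17 ALLOC][18-20 ALLOC][21-51 FREE]
Op 5: c = malloc(9) -> c = 21; heap: [0-17 ALLOC][18-20 ALLOC][21-29 ALLOC][30-51 FREE]
Op 6: d = malloc(12) -> d = 30; heap: [0-17 ALLOC][18-20 ALLOC][21-29 ALLOC][30-41 ALLOC][42-51 FREE]
Op 7: free(a) -> (freed a); heap: [0-17 FREE][18-20 ALLOC][21-29 ALLOC][30-41 ALLOC][42-51 FREE]
Op 8: free(b) -> (freed b); heap: [0-20 FREE][21-29 ALLOC][30-41 ALLOC][42-51 FREE]
Free blocks: [21 10] total_free=31 largest=21 -> 100*(31-21)/31 = 1000/31 ≈ 32.258 -> rounds to 32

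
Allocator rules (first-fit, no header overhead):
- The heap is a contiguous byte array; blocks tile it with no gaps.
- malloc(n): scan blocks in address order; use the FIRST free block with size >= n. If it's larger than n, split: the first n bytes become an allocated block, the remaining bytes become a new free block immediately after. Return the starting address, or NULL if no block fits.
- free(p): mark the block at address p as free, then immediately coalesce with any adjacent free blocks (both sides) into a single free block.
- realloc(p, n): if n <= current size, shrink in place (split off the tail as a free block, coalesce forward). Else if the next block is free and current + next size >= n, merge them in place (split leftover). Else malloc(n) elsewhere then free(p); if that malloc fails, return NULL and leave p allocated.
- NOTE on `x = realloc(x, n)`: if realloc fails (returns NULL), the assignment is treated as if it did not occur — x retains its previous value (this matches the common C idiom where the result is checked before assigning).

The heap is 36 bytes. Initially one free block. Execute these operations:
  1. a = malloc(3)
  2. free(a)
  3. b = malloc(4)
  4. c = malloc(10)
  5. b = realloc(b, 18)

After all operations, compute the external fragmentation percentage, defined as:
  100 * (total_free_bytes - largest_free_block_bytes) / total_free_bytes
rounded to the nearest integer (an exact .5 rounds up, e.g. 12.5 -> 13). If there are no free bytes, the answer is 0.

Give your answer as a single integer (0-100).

Answer: 50

Derivation:
Op 1: a = malloc(3) -> a = 0; heap: [0-2 ALLOC][3-35 FREE]
Op 2: free(a) -> (freed a); heap: [0-35 FREE]
Op 3: b = malloc(4) -> b = 0; heap: [0-3 ALLOC][4-35 FREE]
Op 4: c = malloc(10) -> c = 4; heap: [0-3 ALLOC][4-13 ALLOC][14-35 FREE]
Op 5: b = realloc(b, 18) -> b = 14; heap: [0-3 FREE][4-13 ALLOC][14-31 ALLOC][32-35 FREE]
Free blocks: [4 4] total_free=8 largest=4 -> 100*(8-4)/8 = 400/8 = 50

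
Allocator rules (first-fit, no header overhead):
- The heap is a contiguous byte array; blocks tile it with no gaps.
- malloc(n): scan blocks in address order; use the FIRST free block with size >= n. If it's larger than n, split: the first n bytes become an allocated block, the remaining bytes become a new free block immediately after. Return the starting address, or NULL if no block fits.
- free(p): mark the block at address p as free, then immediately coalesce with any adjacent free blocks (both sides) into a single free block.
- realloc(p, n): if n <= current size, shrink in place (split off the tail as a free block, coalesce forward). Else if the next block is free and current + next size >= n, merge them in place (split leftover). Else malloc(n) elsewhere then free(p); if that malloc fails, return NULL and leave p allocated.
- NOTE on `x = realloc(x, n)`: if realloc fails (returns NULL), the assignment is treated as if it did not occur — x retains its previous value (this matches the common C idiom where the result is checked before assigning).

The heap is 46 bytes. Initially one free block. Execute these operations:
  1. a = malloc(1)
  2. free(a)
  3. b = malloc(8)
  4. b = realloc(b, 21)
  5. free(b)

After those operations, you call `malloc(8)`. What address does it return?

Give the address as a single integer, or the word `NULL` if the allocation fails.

Answer: 0

Derivation:
Op 1: a = malloc(1) -> a = 0; heap: [0-0 ALLOC][1-45 FREE]
Op 2: free(a) -> (freed a); heap: [0-45 FREE]
Op 3: b = malloc(8) -> b = 0; heap: [0-7 ALLOC][8-45 FREE]
Op 4: b = realloc(b, 21) -> b = 0; heap: [0-20 ALLOC][21-45 FREE]
Op 5: free(b) -> (freed b); heap: [0-45 FREE]
malloc(8): first-fit scan over [0-45 FREE] -> 0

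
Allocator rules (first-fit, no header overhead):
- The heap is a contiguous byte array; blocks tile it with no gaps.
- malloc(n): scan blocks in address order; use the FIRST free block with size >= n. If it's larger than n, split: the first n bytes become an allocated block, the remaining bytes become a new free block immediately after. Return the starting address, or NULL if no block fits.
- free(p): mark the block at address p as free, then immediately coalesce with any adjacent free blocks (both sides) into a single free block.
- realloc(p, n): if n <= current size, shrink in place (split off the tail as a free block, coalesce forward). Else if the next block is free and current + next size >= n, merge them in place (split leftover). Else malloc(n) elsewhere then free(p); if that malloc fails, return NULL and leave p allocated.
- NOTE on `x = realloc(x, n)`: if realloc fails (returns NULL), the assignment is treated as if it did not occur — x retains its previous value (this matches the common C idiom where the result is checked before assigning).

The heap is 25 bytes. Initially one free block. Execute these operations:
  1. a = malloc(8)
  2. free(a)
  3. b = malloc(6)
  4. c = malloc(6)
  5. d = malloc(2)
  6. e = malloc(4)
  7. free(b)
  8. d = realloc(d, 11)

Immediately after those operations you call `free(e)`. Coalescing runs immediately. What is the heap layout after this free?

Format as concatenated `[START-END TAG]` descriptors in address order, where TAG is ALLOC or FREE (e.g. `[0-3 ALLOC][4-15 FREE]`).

Op 1: a = malloc(8) -> a = 0; heap: [0-7 ALLOC][8-24 FREE]
Op 2: free(a) -> (freed a); heap: [0-24 FREE]
Op 3: b = malloc(6) -> b = 0; heap: [0-5 ALLOC][6-24 FREE]
Op 4: c = malloc(6) -> c = 6; heap: [0-5 ALLOC][6-11 ALLOC][12-24 FREE]
Op 5: d = malloc(2) -> d = 12; heap: [0-5 ALLOC][6-11 ALLOC][12-13 ALLOC][14-24 FREE]
Op 6: e = malloc(4) -> e = 14; heap: [0-5 ALLOC][6-11 ALLOC][12-13 ALLOC][14-17 ALLOC][18-24 FREE]
Op 7: free(b) -> (freed b); heap: [0-5 FREE][6-11 ALLOC][12-13 ALLOC][14-17 ALLOC][18-24 FREE]
Op 8: d = realloc(d, 11) -> NULL (d unchanged); heap: [0-5 FREE][6-11 ALLOC][12-13 ALLOC][14-17 ALLOC][18-24 FREE]
free(e): e = 14 -> block [14-17 ALLOC]; mark free, coalesce with adjacent free neighbors -> [0-5 FREE][6-11 ALLOC][12-13 ALLOC][14-24 FREE]

Answer: [0-5 FREE][6-11 ALLOC][12-13 ALLOC][14-24 FREE]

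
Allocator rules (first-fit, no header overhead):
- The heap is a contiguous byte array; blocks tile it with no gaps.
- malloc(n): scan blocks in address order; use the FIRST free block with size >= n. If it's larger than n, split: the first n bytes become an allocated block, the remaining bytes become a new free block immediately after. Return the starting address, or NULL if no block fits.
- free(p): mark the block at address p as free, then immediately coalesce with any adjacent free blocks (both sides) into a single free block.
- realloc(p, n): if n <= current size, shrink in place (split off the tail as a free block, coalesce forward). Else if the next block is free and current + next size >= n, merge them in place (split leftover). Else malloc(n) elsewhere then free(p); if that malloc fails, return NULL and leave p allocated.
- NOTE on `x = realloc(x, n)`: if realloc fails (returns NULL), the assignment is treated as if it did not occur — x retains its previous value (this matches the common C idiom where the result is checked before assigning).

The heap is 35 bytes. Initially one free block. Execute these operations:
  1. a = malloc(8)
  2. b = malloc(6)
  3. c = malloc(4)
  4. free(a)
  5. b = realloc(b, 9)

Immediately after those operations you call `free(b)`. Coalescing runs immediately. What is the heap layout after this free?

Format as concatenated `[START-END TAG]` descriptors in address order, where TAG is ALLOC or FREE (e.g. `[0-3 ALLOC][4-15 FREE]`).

Op 1: a = malloc(8) -> a = 0; heap: [0-7 ALLOC][8-34 FREE]
Op 2: b = malloc(6) -> b = 8; heap: [0-7 ALLOC][8-13 ALLOC][14-34 FREE]
Op 3: c = malloc(4) -> c = 14; heap: [0-7 ALLOC][8-13 ALLOC][14-17 ALLOC][18-34 FREE]
Op 4: free(a) -> (freed a); heap: [0-7 FREE][8-13 ALLOC][14-17 ALLOC][18-34 FREE]
Op 5: b = realloc(b, 9) -> b = 18; heap: [0-13 FREE][14-17 ALLOC][18-26 ALLOC][27-34 FREE]
free(b): b = 18 -> block [18-26 ALLOC]; mark free, coalesce with adjacent free neighbors -> [0-13 FREE][14-17 ALLOC][18-34 FREE]

Answer: [0-13 FREE][14-17 ALLOC][18-34 FREE]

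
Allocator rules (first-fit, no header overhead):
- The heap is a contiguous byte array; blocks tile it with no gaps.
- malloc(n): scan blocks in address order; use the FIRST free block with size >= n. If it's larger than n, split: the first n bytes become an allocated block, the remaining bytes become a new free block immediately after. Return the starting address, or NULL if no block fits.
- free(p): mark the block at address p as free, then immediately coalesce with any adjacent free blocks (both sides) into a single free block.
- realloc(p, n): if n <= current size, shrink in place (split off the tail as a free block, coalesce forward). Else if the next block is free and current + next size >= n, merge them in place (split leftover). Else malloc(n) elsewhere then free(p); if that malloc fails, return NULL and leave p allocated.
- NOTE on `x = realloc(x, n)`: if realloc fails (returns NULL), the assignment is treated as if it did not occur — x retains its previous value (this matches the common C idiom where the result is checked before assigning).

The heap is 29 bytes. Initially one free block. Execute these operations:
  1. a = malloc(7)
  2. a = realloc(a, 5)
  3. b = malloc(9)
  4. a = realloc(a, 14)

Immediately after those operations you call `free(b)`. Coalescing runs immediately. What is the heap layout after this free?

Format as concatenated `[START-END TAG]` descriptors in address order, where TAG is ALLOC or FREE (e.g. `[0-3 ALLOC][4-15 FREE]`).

Op 1: a = malloc(7) -> a = 0; heap: [0-6 ALLOC][7-28 FREE]
Op 2: a = realloc(a, 5) -> a = 0; heap: [0-4 ALLOC][5-28 FREE]
Op 3: b = malloc(9) -> b = 5; heap: [0-4 ALLOC][5-13 ALLOC][14-28 FREE]
Op 4: a = realloc(a, 14) -> a = 14; heap: [0-4 FREE][5-13 ALLOC][14-27 ALLOC][28-28 FREE]
free(b): b = 5 -> block [5-13 ALLOC]; mark free, coalesce with adjacent free neighbors -> [0-13 FREE][14-27 ALLOC][28-28 FREE]

Answer: [0-13 FREE][14-27 ALLOC][28-28 FREE]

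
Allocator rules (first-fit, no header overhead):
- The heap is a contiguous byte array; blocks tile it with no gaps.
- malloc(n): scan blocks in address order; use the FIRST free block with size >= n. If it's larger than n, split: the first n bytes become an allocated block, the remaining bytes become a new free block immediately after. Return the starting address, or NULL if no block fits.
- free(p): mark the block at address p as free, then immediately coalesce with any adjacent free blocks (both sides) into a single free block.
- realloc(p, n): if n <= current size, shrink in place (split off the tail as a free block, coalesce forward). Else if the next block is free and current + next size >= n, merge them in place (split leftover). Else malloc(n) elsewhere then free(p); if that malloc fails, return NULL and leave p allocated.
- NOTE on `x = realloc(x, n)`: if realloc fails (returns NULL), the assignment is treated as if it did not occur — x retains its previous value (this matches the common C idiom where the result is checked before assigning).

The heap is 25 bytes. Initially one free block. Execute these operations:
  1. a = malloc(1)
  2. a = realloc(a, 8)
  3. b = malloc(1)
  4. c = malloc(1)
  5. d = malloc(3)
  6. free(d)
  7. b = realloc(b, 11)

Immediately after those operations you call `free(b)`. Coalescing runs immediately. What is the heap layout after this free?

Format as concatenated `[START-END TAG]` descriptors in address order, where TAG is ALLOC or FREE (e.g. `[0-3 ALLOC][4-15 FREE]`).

Answer: [0-7 ALLOC][8-8 FREE][9-9 ALLOC][10-24 FREE]

Derivation:
Op 1: a = malloc(1) -> a = 0; heap: [0-0 ALLOC][1-24 FREE]
Op 2: a = realloc(a, 8) -> a = 0; heap: [0-7 ALLOC][8-24 FREE]
Op 3: b = malloc(1) -> b = 8; heap: [0-7 ALLOC][8-8 ALLOC][9-24 FREE]
Op 4: c = malloc(1) -> c = 9; heap: [0-7 ALLOC][8-8 ALLOC][9-9 ALLOC][10-24 FREE]
Op 5: d = malloc(3) -> d = 10; heap: [0-7 ALLOC][8-8 ALLOC][9-9 ALLOC][10-12 ALLOC][13-24 FREE]
Op 6: free(d) -> (freed d); heap: [0-7 ALLOC][8-8 ALLOC][9-9 ALLOC][10-24 FREE]
Op 7: b = realloc(b, 11) -> b = 10; heap: [0-7 ALLOC][8-8 FREE][9-9 ALLOC][10-20 ALLOC][21-24 FREE]
free(b): b = 10 -> block [10-20 ALLOC]; mark free, coalesce with adjacent free neighbors -> [0-7 ALLOC][8-8 FREE][9-9 ALLOC][10-24 FREE]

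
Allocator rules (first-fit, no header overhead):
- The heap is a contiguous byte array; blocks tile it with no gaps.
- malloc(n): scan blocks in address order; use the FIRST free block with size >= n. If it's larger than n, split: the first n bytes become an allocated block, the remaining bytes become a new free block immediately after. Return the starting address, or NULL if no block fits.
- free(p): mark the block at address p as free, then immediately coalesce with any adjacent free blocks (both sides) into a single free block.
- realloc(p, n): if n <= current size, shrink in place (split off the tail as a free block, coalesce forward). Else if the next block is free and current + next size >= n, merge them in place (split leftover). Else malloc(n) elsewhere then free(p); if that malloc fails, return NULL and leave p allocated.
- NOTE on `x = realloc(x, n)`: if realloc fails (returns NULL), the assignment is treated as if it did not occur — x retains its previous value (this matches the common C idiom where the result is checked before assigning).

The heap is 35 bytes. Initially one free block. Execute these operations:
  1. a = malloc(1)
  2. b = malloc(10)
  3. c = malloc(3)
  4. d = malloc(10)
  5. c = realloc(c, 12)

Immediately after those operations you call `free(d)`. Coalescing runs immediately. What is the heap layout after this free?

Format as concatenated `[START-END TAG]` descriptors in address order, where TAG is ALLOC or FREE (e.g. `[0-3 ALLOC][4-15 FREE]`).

Answer: [0-0 ALLOC][1-10 ALLOC][11-13 ALLOC][14-34 FREE]

Derivation:
Op 1: a = malloc(1) -> a = 0; heap: [0-0 ALLOC][1-34 FREE]
Op 2: b = malloc(10) -> b = 1; heap: [0-0 ALLOC][1-10 ALLOC][11-34 FREE]
Op 3: c = malloc(3) -> c = 11; heap: [0-0 ALLOC][1-10 ALLOC][11-13 ALLOC][14-34 FREE]
Op 4: d = malloc(10) -> d = 14; heap: [0-0 ALLOC][1-10 ALLOC][11-13 ALLOC][14-23 ALLOC][24-34 FREE]
Op 5: c = realloc(c, 12) -> NULL (c unchanged); heap: [0-0 ALLOC][1-10 ALLOC][11-13 ALLOC][14-23 ALLOC][24-34 FREE]
free(d): d = 14 -> block [14-23 ALLOC]; mark free, coalesce with adjacent free neighbors -> [0-0 ALLOC][1-10 ALLOC][11-13 ALLOC][14-34 FREE]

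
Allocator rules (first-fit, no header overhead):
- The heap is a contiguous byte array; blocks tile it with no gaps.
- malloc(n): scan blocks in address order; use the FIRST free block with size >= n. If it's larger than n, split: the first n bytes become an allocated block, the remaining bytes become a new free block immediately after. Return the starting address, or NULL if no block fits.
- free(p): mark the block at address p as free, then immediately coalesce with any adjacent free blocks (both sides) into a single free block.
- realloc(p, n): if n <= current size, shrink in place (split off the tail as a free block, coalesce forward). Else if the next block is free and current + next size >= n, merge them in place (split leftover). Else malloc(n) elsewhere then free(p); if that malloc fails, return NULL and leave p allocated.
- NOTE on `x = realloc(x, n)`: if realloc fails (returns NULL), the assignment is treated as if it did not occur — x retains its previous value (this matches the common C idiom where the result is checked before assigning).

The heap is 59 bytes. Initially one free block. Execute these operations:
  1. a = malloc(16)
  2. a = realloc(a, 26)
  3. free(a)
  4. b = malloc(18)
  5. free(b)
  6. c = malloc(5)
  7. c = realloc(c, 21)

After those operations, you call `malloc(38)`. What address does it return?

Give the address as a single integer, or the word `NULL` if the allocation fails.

Op 1: a = malloc(16) -> a = 0; heap: [0-15 ALLOC][16-58 FREE]
Op 2: a = realloc(a, 26) -> a = 0; heap: [0-25 ALLOC][26-58 FREE]
Op 3: free(a) -> (freed a); heap: [0-58 FREE]
Op 4: b = malloc(18) -> b = 0; heap: [0-17 ALLOC][18-58 FREE]
Op 5: free(b) -> (freed b); heap: [0-58 FREE]
Op 6: c = malloc(5) -> c = 0; heap: [0-4 ALLOC][5-58 FREE]
Op 7: c = realloc(c, 21) -> c = 0; heap: [0-20 ALLOC][21-58 FREE]
malloc(38): first-fit scan over [0-20 ALLOC][21-58 FREE] -> 21

Answer: 21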